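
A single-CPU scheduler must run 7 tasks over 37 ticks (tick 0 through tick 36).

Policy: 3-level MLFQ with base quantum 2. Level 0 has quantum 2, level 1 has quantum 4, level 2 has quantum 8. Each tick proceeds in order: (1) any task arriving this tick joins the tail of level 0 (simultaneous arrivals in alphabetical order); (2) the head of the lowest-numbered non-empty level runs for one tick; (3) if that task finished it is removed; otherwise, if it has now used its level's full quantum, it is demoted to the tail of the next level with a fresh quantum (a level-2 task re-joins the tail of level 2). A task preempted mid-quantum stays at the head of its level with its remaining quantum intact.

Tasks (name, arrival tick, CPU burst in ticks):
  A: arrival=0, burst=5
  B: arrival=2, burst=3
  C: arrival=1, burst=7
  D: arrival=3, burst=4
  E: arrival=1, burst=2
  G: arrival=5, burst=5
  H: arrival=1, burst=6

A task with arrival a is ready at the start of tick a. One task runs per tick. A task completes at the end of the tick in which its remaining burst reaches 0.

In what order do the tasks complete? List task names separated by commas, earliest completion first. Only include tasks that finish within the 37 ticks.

completion order = E, A, H, B, D, G, C

t=0: L0/L1/L2 = A/-/- → run A
t=1: L0/L1/L2 = ACEH/-/- → run A
t=2: L0/L1/L2 = CEHB/A/- → run C
t=3: L0/L1/L2 = CEHBD/A/- → run C
t=4: L0/L1/L2 = EHBD/AC/- → run E
t=5: L0/L1/L2 = EHBDG/AC/- → run E
t=6: L0/L1/L2 = HBDG/AC/- → run H
t=7: L0/L1/L2 = HBDG/AC/- → run H
t=8: L0/L1/L2 = BDG/ACH/- → run B
t=9: L0/L1/L2 = BDG/ACH/- → run B
t=10: L0/L1/L2 = DG/ACHB/- → run D
t=11: L0/L1/L2 = DG/ACHB/- → run D
t=12: L0/L1/L2 = G/ACHBD/- → run G
t=13: L0/L1/L2 = G/ACHBD/- → run G
t=14: L0/L1/L2 = -/ACHBDG/- → run A
t=15: L0/L1/L2 = -/ACHBDG/- → run A
t=16: L0/L1/L2 = -/ACHBDG/- → run A
t=17: L0/L1/L2 = -/CHBDG/- → run C
t=18: L0/L1/L2 = -/CHBDG/- → run C
t=19: L0/L1/L2 = -/CHBDG/- → run C
t=20: L0/L1/L2 = -/CHBDG/- → run C
t=21: L0/L1/L2 = -/HBDG/C → run H
t=22: L0/L1/L2 = -/HBDG/C → run H
t=23: L0/L1/L2 = -/HBDG/C → run H
t=24: L0/L1/L2 = -/HBDG/C → run H
t=25: L0/L1/L2 = -/BDG/C → run B
t=26: L0/L1/L2 = -/DG/C → run D
t=27: L0/L1/L2 = -/DG/C → run D
t=28: L0/L1/L2 = -/G/C → run G
t=29: L0/L1/L2 = -/G/C → run G
t=30: L0/L1/L2 = -/G/C → run G
t=31: L0/L1/L2 = -/-/C → run C
t=32: (idle)
t=33: (idle)
t=34: (idle)
t=35: (idle)
t=36: (idle)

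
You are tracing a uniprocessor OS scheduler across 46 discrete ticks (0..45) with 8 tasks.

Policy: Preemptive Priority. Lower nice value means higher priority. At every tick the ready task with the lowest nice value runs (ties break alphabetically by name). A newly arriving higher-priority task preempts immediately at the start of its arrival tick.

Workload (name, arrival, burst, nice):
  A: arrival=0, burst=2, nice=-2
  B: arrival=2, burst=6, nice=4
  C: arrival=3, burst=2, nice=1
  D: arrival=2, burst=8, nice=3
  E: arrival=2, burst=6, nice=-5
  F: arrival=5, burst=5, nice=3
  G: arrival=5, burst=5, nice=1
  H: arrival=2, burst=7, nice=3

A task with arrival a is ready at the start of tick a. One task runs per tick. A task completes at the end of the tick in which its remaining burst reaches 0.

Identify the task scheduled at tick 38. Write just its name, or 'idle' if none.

running at tick 38 = B

t=0: ready={A} → run A
t=1: ready={A} → run A
t=2: ready={B,D,E,H} → run E
t=3: ready={B,C,D,E,H} → run E
t=4: ready={B,C,D,E,H} → run E
t=5: ready={B,C,D,E,F,G,H} → run E
t=6: ready={B,C,D,E,F,G,H} → run E
t=7: ready={B,C,D,E,F,G,H} → run E
t=8: ready={B,C,D,F,G,H} → run C
t=9: ready={B,C,D,F,G,H} → run C
t=10: ready={B,D,F,G,H} → run G
t=11: ready={B,D,F,G,H} → run G
t=12: ready={B,D,F,G,H} → run G
t=13: ready={B,D,F,G,H} → run G
t=14: ready={B,D,F,G,H} → run G
t=15: ready={B,D,F,H} → run D
t=16: ready={B,D,F,H} → run D
t=17: ready={B,D,F,H} → run D
t=18: ready={B,D,F,H} → run D
t=19: ready={B,D,F,H} → run D
t=20: ready={B,D,F,H} → run D
t=21: ready={B,D,F,H} → run D
t=22: ready={B,D,F,H} → run D
t=23: ready={B,F,H} → run F
t=24: ready={B,F,H} → run F
t=25: ready={B,F,H} → run F
t=26: ready={B,F,H} → run F
t=27: ready={B,F,H} → run F
t=28: ready={B,H} → run H
t=29: ready={B,H} → run H
t=30: ready={B,H} → run H
t=31: ready={B,H} → run H
t=32: ready={B,H} → run H
t=33: ready={B,H} → run H
t=34: ready={B,H} → run H
t=35: ready={B} → run B
t=36: ready={B} → run B
t=37: ready={B} → run B
t=38: ready={B} → run B
t=39: ready={B} → run B
t=40: ready={B} → run B
t=41: (idle)
t=42: (idle)
t=43: (idle)
t=44: (idle)
t=45: (idle)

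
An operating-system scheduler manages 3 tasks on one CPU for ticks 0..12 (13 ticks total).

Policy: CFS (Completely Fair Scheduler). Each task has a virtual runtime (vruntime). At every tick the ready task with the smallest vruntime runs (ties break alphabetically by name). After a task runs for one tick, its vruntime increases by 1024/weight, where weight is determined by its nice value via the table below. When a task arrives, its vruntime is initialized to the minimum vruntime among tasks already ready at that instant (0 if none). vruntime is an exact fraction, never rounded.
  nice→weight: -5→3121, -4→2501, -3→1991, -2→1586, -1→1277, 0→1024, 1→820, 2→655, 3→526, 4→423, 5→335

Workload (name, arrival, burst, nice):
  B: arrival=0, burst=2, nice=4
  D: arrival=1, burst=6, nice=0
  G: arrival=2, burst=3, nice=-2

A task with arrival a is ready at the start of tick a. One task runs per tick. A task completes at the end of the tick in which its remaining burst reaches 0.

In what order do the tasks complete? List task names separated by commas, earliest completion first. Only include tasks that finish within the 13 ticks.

completion order = B, G, D

t=0: vr[B=0] → run B
t=1: vr[B=1024/423 D=1024/423] → run B
t=2: vr[D=1024/423 G=1024/423] → run D
t=3: vr[D=1447/423 G=1024/423] → run G
t=4: vr[D=1447/423 G=1028608/335439] → run G
t=5: vr[D=1447/423 G=1245184/335439] → run D
t=6: vr[D=1870/423 G=1245184/335439] → run G
t=7: vr[D=1870/423] → run D
t=8: vr[D=2293/423] → run D
t=9: vr[D=2716/423] → run D
t=10: vr[D=3139/423] → run D
t=11: (idle)
t=12: (idle)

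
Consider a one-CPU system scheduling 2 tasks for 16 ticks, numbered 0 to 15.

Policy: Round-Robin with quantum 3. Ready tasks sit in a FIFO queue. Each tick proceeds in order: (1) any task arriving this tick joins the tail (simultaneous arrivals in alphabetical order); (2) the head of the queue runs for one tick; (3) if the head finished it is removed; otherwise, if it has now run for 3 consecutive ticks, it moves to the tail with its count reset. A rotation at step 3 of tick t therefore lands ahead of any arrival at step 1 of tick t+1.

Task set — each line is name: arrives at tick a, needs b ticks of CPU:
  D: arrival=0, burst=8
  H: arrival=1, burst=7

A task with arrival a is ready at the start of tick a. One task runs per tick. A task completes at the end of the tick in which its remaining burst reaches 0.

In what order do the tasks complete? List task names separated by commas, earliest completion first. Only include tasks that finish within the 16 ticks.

t=0: queue=[D] q_used=0 → run D
t=1: queue=[D,H] q_used=1 → run D
t=2: queue=[D,H] q_used=2 → run D
t=3: queue=[H,D] q_used=0 → run H
t=4: queue=[H,D] q_used=1 → run H
t=5: queue=[H,D] q_used=2 → run H
t=6: queue=[D,H] q_used=0 → run D
t=7: queue=[D,H] q_used=1 → run D
t=8: queue=[D,H] q_used=2 → run D
t=9: queue=[H,D] q_used=0 → run H
t=10: queue=[H,D] q_used=1 → run H
t=11: queue=[H,D] q_used=2 → run H
t=12: queue=[D,H] q_used=0 → run D
t=13: queue=[D,H] q_used=1 → run D
t=14: queue=[H] q_used=0 → run H
t=15: (idle)

completion order = D, H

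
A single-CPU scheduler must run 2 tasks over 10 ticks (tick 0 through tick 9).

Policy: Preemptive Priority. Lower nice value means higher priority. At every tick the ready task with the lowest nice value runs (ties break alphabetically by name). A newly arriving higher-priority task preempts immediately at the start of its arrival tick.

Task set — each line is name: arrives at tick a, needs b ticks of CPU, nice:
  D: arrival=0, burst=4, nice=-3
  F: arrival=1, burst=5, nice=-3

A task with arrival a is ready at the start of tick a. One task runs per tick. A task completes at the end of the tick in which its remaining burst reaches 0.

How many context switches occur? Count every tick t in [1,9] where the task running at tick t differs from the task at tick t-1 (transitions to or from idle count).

context switches = 2

t=0: ready={D} → run D
t=1: ready={D,F} → run D
t=2: ready={D,F} → run D
t=3: ready={D,F} → run D
t=4: ready={F} → run F
t=5: ready={F} → run F
t=6: ready={F} → run F
t=7: ready={F} → run F
t=8: ready={F} → run F
t=9: (idle)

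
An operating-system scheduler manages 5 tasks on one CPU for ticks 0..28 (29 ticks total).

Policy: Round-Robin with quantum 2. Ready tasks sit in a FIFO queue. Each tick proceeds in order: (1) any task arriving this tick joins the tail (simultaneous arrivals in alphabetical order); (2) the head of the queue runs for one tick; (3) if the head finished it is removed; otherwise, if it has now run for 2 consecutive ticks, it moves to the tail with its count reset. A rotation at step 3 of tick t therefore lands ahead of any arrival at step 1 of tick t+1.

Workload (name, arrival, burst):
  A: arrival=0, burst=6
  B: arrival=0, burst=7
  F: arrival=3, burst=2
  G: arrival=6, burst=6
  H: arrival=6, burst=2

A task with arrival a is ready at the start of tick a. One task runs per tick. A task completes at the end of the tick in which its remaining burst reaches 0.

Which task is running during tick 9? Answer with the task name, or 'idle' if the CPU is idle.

running at tick 9 = B

t=0: queue=[A,B] q_used=0 → run A
t=1: queue=[A,B] q_used=1 → run A
t=2: queue=[B,A] q_used=0 → run B
t=3: queue=[B,A,F] q_used=1 → run B
t=4: queue=[A,F,B] q_used=0 → run A
t=5: queue=[A,F,B] q_used=1 → run A
t=6: queue=[F,B,A,G,H] q_used=0 → run F
t=7: queue=[F,B,A,G,H] q_used=1 → run F
t=8: queue=[B,A,G,H] q_used=0 → run B
t=9: queue=[B,A,G,H] q_used=1 → run B
t=10: queue=[A,G,H,B] q_used=0 → run A
t=11: queue=[A,G,H,B] q_used=1 → run A
t=12: queue=[G,H,B] q_used=0 → run G
t=13: queue=[G,H,B] q_used=1 → run G
t=14: queue=[H,B,G] q_used=0 → run H
t=15: queue=[H,B,G] q_used=1 → run H
t=16: queue=[B,G] q_used=0 → run B
t=17: queue=[B,G] q_used=1 → run B
t=18: queue=[G,B] q_used=0 → run G
t=19: queue=[G,B] q_used=1 → run G
t=20: queue=[B,G] q_used=0 → run B
t=21: queue=[G] q_used=0 → run G
t=22: queue=[G] q_used=1 → run G
t=23: (idle)
t=24: (idle)
t=25: (idle)
t=26: (idle)
t=27: (idle)
t=28: (idle)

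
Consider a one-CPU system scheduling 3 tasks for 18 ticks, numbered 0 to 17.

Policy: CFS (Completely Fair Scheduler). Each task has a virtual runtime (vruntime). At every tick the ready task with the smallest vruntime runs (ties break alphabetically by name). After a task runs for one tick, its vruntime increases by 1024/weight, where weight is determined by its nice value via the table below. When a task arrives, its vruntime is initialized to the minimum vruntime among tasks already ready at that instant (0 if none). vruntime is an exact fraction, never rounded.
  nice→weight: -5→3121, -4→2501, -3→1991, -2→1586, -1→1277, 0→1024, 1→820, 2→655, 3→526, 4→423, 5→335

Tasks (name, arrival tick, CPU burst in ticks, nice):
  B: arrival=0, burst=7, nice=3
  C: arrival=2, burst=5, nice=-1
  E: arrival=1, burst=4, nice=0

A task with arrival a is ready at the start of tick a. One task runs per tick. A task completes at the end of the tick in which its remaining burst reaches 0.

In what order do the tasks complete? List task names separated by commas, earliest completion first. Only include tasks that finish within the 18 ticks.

t=0: vr[B=0] → run B
t=1: vr[B=512/263 E=512/263] → run B
t=2: vr[B=1024/263 C=512/263 E=512/263] → run C
t=3: vr[B=1024/263 C=923136/335851 E=512/263] → run E
t=4: vr[B=1024/263 C=923136/335851 E=775/263] → run C
t=5: vr[B=1024/263 C=1192448/335851 E=775/263] → run E
t=6: vr[B=1024/263 C=1192448/335851 E=1038/263] → run C
t=7: vr[B=1024/263 C=1461760/335851 E=1038/263] → run B
t=8: vr[B=1536/263 C=1461760/335851 E=1038/263] → run E
t=9: vr[B=1536/263 C=1461760/335851 E=1301/263] → run C
t=10: vr[B=1536/263 C=1731072/335851 E=1301/263] → run E
t=11: vr[B=1536/263 C=1731072/335851] → run C
t=12: vr[B=1536/263] → run B
t=13: vr[B=2048/263] → run B
t=14: vr[B=2560/263] → run B
t=15: vr[B=3072/263] → run B
t=16: (idle)
t=17: (idle)

completion order = E, C, B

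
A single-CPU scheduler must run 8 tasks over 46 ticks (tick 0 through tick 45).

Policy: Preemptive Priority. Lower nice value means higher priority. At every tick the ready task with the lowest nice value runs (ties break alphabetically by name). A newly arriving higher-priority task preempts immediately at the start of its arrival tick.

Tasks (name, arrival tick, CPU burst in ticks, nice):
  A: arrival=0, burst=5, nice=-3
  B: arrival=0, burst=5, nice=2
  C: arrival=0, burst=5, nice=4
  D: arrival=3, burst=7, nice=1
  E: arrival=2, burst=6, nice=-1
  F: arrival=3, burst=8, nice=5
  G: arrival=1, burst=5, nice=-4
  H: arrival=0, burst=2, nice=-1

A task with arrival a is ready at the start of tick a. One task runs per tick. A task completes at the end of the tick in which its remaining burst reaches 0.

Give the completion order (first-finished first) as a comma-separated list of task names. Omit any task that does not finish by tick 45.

t=0: ready={A,B,C,H} → run A
t=1: ready={A,B,C,G,H} → run G
t=2: ready={A,B,C,E,G,H} → run G
t=3: ready={A,B,C,D,E,F,G,H} → run G
t=4: ready={A,B,C,D,E,F,G,H} → run G
t=5: ready={A,B,C,D,E,F,G,H} → run G
t=6: ready={A,B,C,D,E,F,H} → run A
t=7: ready={A,B,C,D,E,F,H} → run A
t=8: ready={A,B,C,D,E,F,H} → run A
t=9: ready={A,B,C,D,E,F,H} → run A
t=10: ready={B,C,D,E,F,H} → run E
t=11: ready={B,C,D,E,F,H} → run E
t=12: ready={B,C,D,E,F,H} → run E
t=13: ready={B,C,D,E,F,H} → run E
t=14: ready={B,C,D,E,F,H} → run E
t=15: ready={B,C,D,E,F,H} → run E
t=16: ready={B,C,D,F,H} → run H
t=17: ready={B,C,D,F,H} → run H
t=18: ready={B,C,D,F} → run D
t=19: ready={B,C,D,F} → run D
t=20: ready={B,C,D,F} → run D
t=21: ready={B,C,D,F} → run D
t=22: ready={B,C,D,F} → run D
t=23: ready={B,C,D,F} → run D
t=24: ready={B,C,D,F} → run D
t=25: ready={B,C,F} → run B
t=26: ready={B,C,F} → run B
t=27: ready={B,C,F} → run B
t=28: ready={B,C,F} → run B
t=29: ready={B,C,F} → run B
t=30: ready={C,F} → run C
t=31: ready={C,F} → run C
t=32: ready={C,F} → run C
t=33: ready={C,F} → run C
t=34: ready={C,F} → run C
t=35: ready={F} → run F
t=36: ready={F} → run F
t=37: ready={F} → run F
t=38: ready={F} → run F
t=39: ready={F} → run F
t=40: ready={F} → run F
t=41: ready={F} → run F
t=42: ready={F} → run F
t=43: (idle)
t=44: (idle)
t=45: (idle)

completion order = G, A, E, H, D, B, C, F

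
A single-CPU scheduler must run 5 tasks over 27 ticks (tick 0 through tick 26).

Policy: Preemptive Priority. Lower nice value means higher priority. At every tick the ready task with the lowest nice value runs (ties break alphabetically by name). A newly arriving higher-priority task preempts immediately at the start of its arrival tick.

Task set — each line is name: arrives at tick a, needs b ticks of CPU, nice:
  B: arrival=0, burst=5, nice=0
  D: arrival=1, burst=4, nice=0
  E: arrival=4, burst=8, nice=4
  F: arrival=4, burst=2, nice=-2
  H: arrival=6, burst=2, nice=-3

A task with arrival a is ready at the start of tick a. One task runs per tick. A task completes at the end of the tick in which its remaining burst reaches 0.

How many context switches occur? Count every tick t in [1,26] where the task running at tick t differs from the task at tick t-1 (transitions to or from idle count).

t=0: ready={B} → run B
t=1: ready={B,D} → run B
t=2: ready={B,D} → run B
t=3: ready={B,D} → run B
t=4: ready={B,D,E,F} → run F
t=5: ready={B,D,E,F} → run F
t=6: ready={B,D,E,H} → run H
t=7: ready={B,D,E,H} → run H
t=8: ready={B,D,E} → run B
t=9: ready={D,E} → run D
t=10: ready={D,E} → run D
t=11: ready={D,E} → run D
t=12: ready={D,E} → run D
t=13: ready={E} → run E
t=14: ready={E} → run E
t=15: ready={E} → run E
t=16: ready={E} → run E
t=17: ready={E} → run E
t=18: ready={E} → run E
t=19: ready={E} → run E
t=20: ready={E} → run E
t=21: (idle)
t=22: (idle)
t=23: (idle)
t=24: (idle)
t=25: (idle)
t=26: (idle)

context switches = 6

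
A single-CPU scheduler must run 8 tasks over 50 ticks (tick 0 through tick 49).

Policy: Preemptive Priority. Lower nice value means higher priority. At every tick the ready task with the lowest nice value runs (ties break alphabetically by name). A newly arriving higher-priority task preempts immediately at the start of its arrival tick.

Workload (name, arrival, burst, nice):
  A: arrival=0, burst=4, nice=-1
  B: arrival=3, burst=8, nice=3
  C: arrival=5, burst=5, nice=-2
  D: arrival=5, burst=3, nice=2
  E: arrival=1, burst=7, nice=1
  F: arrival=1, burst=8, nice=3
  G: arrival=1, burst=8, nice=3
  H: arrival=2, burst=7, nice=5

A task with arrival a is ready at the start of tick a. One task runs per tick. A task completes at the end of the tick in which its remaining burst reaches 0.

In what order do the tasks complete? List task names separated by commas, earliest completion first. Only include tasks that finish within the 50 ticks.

t=0: ready={A} → run A
t=1: ready={A,E,F,G} → run A
t=2: ready={A,E,F,G,H} → run A
t=3: ready={A,B,E,F,G,H} → run A
t=4: ready={B,E,F,G,H} → run E
t=5: ready={B,C,D,E,F,G,H} → run C
t=6: ready={B,C,D,E,F,G,H} → run C
t=7: ready={B,C,D,E,F,G,H} → run C
t=8: ready={B,C,D,E,F,G,H} → run C
t=9: ready={B,C,D,E,F,G,H} → run C
t=10: ready={B,D,E,F,G,H} → run E
t=11: ready={B,D,E,F,G,H} → run E
t=12: ready={B,D,E,F,G,H} → run E
t=13: ready={B,D,E,F,G,H} → run E
t=14: ready={B,D,E,F,G,H} → run E
t=15: ready={B,D,E,F,G,H} → run E
t=16: ready={B,D,F,G,H} → run D
t=17: ready={B,D,F,G,H} → run D
t=18: ready={B,D,F,G,H} → run D
t=19: ready={B,F,G,H} → run B
t=20: ready={B,F,G,H} → run B
t=21: ready={B,F,G,H} → run B
t=22: ready={B,F,G,H} → run B
t=23: ready={B,F,G,H} → run B
t=24: ready={B,F,G,H} → run B
t=25: ready={B,F,G,H} → run B
t=26: ready={B,F,G,H} → run B
t=27: ready={F,G,H} → run F
t=28: ready={F,G,H} → run F
t=29: ready={F,G,H} → run F
t=30: ready={F,G,H} → run F
t=31: ready={F,G,H} → run F
t=32: ready={F,G,H} → run F
t=33: ready={F,G,H} → run F
t=34: ready={F,G,H} → run F
t=35: ready={G,H} → run G
t=36: ready={G,H} → run G
t=37: ready={G,H} → run G
t=38: ready={G,H} → run G
t=39: ready={G,H} → run G
t=40: ready={G,H} → run G
t=41: ready={G,H} → run G
t=42: ready={G,H} → run G
t=43: ready={H} → run H
t=44: ready={H} → run H
t=45: ready={H} → run H
t=46: ready={H} → run H
t=47: ready={H} → run H
t=48: ready={H} → run H
t=49: ready={H} → run H

completion order = A, C, E, D, B, F, G, H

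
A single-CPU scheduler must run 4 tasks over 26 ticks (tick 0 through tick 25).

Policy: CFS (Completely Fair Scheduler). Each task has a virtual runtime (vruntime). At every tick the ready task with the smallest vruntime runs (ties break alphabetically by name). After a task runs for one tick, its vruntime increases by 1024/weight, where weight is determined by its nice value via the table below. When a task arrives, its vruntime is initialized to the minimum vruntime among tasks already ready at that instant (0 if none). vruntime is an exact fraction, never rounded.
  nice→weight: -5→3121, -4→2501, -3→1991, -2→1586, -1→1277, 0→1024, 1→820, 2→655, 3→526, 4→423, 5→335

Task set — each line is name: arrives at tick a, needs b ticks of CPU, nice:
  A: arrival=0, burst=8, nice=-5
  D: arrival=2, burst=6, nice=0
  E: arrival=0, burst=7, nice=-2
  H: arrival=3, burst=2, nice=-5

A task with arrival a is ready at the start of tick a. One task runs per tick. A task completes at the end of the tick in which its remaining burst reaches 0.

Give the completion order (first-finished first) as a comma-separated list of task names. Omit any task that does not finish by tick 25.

completion order = H, A, E, D

t=0: vr[A=0 E=0] → run A
t=1: vr[A=1024/3121 E=0] → run E
t=2: vr[A=1024/3121 D=1024/3121 E=512/793] → run A
t=3: vr[A=2048/3121 D=1024/3121 E=512/793 H=1024/3121] → run D
t=4: vr[A=2048/3121 D=4145/3121 E=512/793 H=1024/3121] → run H
t=5: vr[A=2048/3121 D=4145/3121 E=512/793 H=2048/3121] → run E
t=6: vr[A=2048/3121 D=4145/3121 E=1024/793 H=2048/3121] → run A
t=7: vr[A=3072/3121 D=4145/3121 E=1024/793 H=2048/3121] → run H
t=8: vr[A=3072/3121 D=4145/3121 E=1024/793] → run A
t=9: vr[A=4096/3121 D=4145/3121 E=1024/793] → run E
t=10: vr[A=4096/3121 D=4145/3121 E=1536/793] → run A
t=11: vr[A=5120/3121 D=4145/3121 E=1536/793] → run D
t=12: vr[A=5120/3121 D=7266/3121 E=1536/793] → run A
t=13: vr[A=6144/3121 D=7266/3121 E=1536/793] → run E
t=14: vr[A=6144/3121 D=7266/3121 E=2048/793] → run A
t=15: vr[A=7168/3121 D=7266/3121 E=2048/793] → run A
t=16: vr[D=7266/3121 E=2048/793] → run D
t=17: vr[D=10387/3121 E=2048/793] → run E
t=18: vr[D=10387/3121 E=2560/793] → run E
t=19: vr[D=10387/3121 E=3072/793] → run D
t=20: vr[D=13508/3121 E=3072/793] → run E
t=21: vr[D=13508/3121] → run D
t=22: vr[D=16629/3121] → run D
t=23: (idle)
t=24: (idle)
t=25: (idle)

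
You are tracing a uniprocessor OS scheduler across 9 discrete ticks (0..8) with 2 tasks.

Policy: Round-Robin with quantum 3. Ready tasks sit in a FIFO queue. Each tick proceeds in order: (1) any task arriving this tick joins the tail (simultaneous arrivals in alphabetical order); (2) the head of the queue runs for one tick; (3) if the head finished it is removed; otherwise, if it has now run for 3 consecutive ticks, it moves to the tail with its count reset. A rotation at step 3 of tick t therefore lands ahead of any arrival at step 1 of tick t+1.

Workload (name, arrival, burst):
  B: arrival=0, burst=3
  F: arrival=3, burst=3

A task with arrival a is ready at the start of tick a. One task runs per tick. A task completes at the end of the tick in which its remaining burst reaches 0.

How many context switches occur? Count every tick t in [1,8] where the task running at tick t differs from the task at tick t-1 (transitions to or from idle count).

t=0: queue=[B] q_used=0 → run B
t=1: queue=[B] q_used=1 → run B
t=2: queue=[B] q_used=2 → run B
t=3: queue=[F] q_used=0 → run F
t=4: queue=[F] q_used=1 → run F
t=5: queue=[F] q_used=2 → run F
t=6: (idle)
t=7: (idle)
t=8: (idle)

context switches = 2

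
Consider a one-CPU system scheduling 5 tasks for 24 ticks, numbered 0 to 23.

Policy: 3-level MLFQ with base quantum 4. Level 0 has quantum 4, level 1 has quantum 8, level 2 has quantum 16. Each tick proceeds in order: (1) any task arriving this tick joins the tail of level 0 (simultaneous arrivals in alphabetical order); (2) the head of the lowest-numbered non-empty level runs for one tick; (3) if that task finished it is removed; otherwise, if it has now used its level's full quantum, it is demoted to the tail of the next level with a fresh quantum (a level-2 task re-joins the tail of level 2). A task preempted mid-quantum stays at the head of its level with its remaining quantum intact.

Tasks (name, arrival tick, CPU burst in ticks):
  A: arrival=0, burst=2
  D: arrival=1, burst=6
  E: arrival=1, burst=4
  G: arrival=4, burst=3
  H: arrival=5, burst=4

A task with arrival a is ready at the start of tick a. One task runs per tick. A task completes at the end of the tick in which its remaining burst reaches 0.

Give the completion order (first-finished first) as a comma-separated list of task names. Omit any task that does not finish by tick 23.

t=0: L0/L1/L2 = A/-/- → run A
t=1: L0/L1/L2 = ADE/-/- → run A
t=2: L0/L1/L2 = DE/-/- → run D
t=3: L0/L1/L2 = DE/-/- → run D
t=4: L0/L1/L2 = DEG/-/- → run D
t=5: L0/L1/L2 = DEGH/-/- → run D
t=6: L0/L1/L2 = EGH/D/- → run E
t=7: L0/L1/L2 = EGH/D/- → run E
t=8: L0/L1/L2 = EGH/D/- → run E
t=9: L0/L1/L2 = EGH/D/- → run E
t=10: L0/L1/L2 = GH/D/- → run G
t=11: L0/L1/L2 = GH/D/- → run G
t=12: L0/L1/L2 = GH/D/- → run G
t=13: L0/L1/L2 = H/D/- → run H
t=14: L0/L1/L2 = H/D/- → run H
t=15: L0/L1/L2 = H/D/- → run H
t=16: L0/L1/L2 = H/D/- → run H
t=17: L0/L1/L2 = -/D/- → run D
t=18: L0/L1/L2 = -/D/- → run D
t=19: (idle)
t=20: (idle)
t=21: (idle)
t=22: (idle)
t=23: (idle)

completion order = A, E, G, H, D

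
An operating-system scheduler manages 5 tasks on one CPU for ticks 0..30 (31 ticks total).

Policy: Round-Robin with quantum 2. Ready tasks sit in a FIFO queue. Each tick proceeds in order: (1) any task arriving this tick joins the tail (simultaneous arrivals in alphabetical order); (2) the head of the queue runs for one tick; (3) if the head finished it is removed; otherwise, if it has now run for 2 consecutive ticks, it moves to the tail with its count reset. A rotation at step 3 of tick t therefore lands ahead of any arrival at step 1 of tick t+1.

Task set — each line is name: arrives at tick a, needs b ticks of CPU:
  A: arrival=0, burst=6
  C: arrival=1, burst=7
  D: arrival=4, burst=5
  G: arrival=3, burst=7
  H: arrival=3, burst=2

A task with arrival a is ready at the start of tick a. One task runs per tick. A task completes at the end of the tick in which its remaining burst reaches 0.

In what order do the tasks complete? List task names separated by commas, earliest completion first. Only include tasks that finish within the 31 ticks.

t=0: queue=[A] q_used=0 → run A
t=1: queue=[A,C] q_used=1 → run A
t=2: queue=[C,A] q_used=0 → run C
t=3: queue=[C,A,G,H] q_used=1 → run C
t=4: queue=[A,G,H,C,D] q_used=0 → run A
t=5: queue=[A,G,H,C,D] q_used=1 → run A
t=6: queue=[G,H,C,D,A] q_used=0 → run G
t=7: queue=[G,H,C,D,A] q_used=1 → run G
t=8: queue=[H,C,D,A,G] q_used=0 → run H
t=9: queue=[H,C,D,A,G] q_used=1 → run H
t=10: queue=[C,D,A,G] q_used=0 → run C
t=11: queue=[C,D,A,G] q_used=1 → run C
t=12: queue=[D,A,G,C] q_used=0 → run D
t=13: queue=[D,A,G,C] q_used=1 → run D
t=14: queue=[A,G,C,D] q_used=0 → run A
t=15: queue=[A,G,C,D] q_used=1 → run A
t=16: queue=[G,C,D] q_used=0 → run G
t=17: queue=[G,C,D] q_used=1 → run G
t=18: queue=[C,D,G] q_used=0 → run C
t=19: queue=[C,D,G] q_used=1 → run C
t=20: queue=[D,G,C] q_used=0 → run D
t=21: queue=[D,G,C] q_used=1 → run D
t=22: queue=[G,C,D] q_used=0 → run G
t=23: queue=[G,C,D] q_used=1 → run G
t=24: queue=[C,D,G] q_used=0 → run C
t=25: queue=[D,G] q_used=0 → run D
t=26: queue=[G] q_used=0 → run G
t=27: (idle)
t=28: (idle)
t=29: (idle)
t=30: (idle)

completion order = H, A, C, D, G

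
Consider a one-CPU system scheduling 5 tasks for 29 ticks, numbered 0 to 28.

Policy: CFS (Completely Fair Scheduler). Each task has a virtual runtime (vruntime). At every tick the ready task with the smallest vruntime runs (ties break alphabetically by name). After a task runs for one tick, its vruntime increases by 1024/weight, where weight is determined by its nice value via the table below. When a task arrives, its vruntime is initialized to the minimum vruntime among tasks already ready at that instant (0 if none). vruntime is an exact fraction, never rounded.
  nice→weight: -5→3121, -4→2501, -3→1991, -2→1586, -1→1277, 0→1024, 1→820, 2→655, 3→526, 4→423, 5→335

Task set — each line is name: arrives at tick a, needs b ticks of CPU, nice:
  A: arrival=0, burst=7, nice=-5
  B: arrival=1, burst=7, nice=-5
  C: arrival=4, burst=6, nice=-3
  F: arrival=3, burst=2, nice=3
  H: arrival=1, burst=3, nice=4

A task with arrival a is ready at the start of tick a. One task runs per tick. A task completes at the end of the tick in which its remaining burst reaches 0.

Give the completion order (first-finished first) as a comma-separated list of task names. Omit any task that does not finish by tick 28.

completion order = A, F, B, C, H

t=0: vr[A=0] → run A
t=1: vr[A=1024/3121 B=1024/3121 H=1024/3121] → run A
t=2: vr[A=2048/3121 B=1024/3121 H=1024/3121] → run B
t=3: vr[A=2048/3121 B=2048/3121 F=1024/3121 H=1024/3121] → run F
t=4: vr[A=2048/3121 B=2048/3121 C=1024/3121 F=1867264/820823 H=1024/3121] → run C
t=5: vr[A=2048/3121 B=2048/3121 C=5234688/6213911 F=1867264/820823 H=1024/3121] → run H
t=6: vr[A=2048/3121 B=2048/3121 C=5234688/6213911 F=1867264/820823 H=3629056/1320183] → run A
t=7: vr[A=3072/3121 B=2048/3121 C=5234688/6213911 F=1867264/820823 H=3629056/1320183] → run B
t=8: vr[A=3072/3121 B=3072/3121 C=5234688/6213911 F=1867264/820823 H=3629056/1320183] → run C
t=9: vr[A=3072/3121 B=3072/3121 C=8430592/6213911 F=1867264/820823 H=3629056/1320183] → run A
t=10: vr[A=4096/3121 B=3072/3121 C=8430592/6213911 F=1867264/820823 H=3629056/1320183] → run B
t=11: vr[A=4096/3121 B=4096/3121 C=8430592/6213911 F=1867264/820823 H=3629056/1320183] → run A
t=12: vr[A=5120/3121 B=4096/3121 C=8430592/6213911 F=1867264/820823 H=3629056/1320183] → run B
t=13: vr[A=5120/3121 B=5120/3121 C=8430592/6213911 F=1867264/820823 H=3629056/1320183] → run C
t=14: vr[A=5120/3121 B=5120/3121 C=11626496/6213911 F=1867264/820823 H=3629056/1320183] → run A
t=15: vr[A=6144/3121 B=5120/3121 C=11626496/6213911 F=1867264/820823 H=3629056/1320183] → run B
t=16: vr[A=6144/3121 B=6144/3121 C=11626496/6213911 F=1867264/820823 H=3629056/1320183] → run C
t=17: vr[A=6144/3121 B=6144/3121 C=14822400/6213911 F=1867264/820823 H=3629056/1320183] → run A
t=18: vr[B=6144/3121 C=14822400/6213911 F=1867264/820823 H=3629056/1320183] → run B
t=19: vr[B=7168/3121 C=14822400/6213911 F=1867264/820823 H=3629056/1320183] → run F
t=20: vr[B=7168/3121 C=14822400/6213911 H=3629056/1320183] → run B
t=21: vr[C=14822400/6213911 H=3629056/1320183] → run C
t=22: vr[C=18018304/6213911 H=3629056/1320183] → run H
t=23: vr[C=18018304/6213911 H=6824960/1320183] → run C
t=24: vr[H=6824960/1320183] → run H
t=25: (idle)
t=26: (idle)
t=27: (idle)
t=28: (idle)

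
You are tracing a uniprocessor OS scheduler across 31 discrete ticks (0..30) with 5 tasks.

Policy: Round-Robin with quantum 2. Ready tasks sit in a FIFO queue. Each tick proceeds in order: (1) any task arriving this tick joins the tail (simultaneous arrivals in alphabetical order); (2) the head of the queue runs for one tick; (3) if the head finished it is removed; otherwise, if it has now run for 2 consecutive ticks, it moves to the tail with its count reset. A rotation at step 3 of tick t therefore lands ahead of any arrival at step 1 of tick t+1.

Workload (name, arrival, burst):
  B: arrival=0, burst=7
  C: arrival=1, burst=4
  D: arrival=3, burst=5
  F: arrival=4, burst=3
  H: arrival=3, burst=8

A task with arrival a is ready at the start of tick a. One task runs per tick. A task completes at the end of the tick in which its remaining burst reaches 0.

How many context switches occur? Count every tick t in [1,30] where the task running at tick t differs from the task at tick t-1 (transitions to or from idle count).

t=0: queue=[B] q_used=0 → run B
t=1: queue=[B,C] q_used=1 → run B
t=2: queue=[C,B] q_used=0 → run C
t=3: queue=[C,B,D,H] q_used=1 → run C
t=4: queue=[B,D,H,C,F] q_used=0 → run B
t=5: queue=[B,D,H,C,F] q_used=1 → run B
t=6: queue=[D,H,C,F,B] q_used=0 → run D
t=7: queue=[D,H,C,F,B] q_used=1 → run D
t=8: queue=[H,C,F,B,D] q_used=0 → run H
t=9: queue=[H,C,F,B,D] q_used=1 → run H
t=10: queue=[C,F,B,D,H] q_used=0 → run C
t=11: queue=[C,F,B,D,H] q_used=1 → run C
t=12: queue=[F,B,D,H] q_used=0 → run F
t=13: queue=[F,B,D,H] q_used=1 → run F
t=14: queue=[B,D,H,F] q_used=0 → run B
t=15: queue=[B,D,H,F] q_used=1 → run B
t=16: queue=[D,H,F,B] q_used=0 → run D
t=17: queue=[D,H,F,B] q_used=1 → run D
t=18: queue=[H,F,B,D] q_used=0 → run H
t=19: queue=[H,F,B,D] q_used=1 → run H
t=20: queue=[F,B,D,H] q_used=0 → run F
t=21: queue=[B,D,H] q_used=0 → run B
t=22: queue=[D,H] q_used=0 → run D
t=23: queue=[H] q_used=0 → run H
t=24: queue=[H] q_used=1 → run H
t=25: queue=[H] q_used=0 → run H
t=26: queue=[H] q_used=1 → run H
t=27: (idle)
t=28: (idle)
t=29: (idle)
t=30: (idle)

context switches = 14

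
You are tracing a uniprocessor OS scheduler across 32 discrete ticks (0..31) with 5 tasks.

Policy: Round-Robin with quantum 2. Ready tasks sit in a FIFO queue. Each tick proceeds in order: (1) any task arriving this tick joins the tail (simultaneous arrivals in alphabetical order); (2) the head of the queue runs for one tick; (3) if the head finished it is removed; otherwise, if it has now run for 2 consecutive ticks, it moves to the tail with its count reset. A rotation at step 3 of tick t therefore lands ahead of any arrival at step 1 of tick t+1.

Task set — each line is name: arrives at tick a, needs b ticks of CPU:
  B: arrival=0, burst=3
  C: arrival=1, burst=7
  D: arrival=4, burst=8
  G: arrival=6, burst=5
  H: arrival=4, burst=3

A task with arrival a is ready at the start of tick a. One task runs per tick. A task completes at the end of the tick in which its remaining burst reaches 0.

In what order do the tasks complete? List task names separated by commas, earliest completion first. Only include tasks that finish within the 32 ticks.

completion order = B, H, C, G, D

t=0: queue=[B] q_used=0 → run B
t=1: queue=[B,C] q_used=1 → run B
t=2: queue=[C,B] q_used=0 → run C
t=3: queue=[C,B] q_used=1 → run C
t=4: queue=[B,C,D,H] q_used=0 → run B
t=5: queue=[C,D,H] q_used=0 → run C
t=6: queue=[C,D,H,G] q_used=1 → run C
t=7: queue=[D,H,G,C] q_used=0 → run D
t=8: queue=[D,H,G,C] q_used=1 → run D
t=9: queue=[H,G,C,D] q_used=0 → run H
t=10: queue=[H,G,C,D] q_used=1 → run H
t=11: queue=[G,C,D,H] q_used=0 → run G
t=12: queue=[G,C,D,H] q_used=1 → run G
t=13: queue=[C,D,H,G] q_used=0 → run C
t=14: queue=[C,D,H,G] q_used=1 → run C
t=15: queue=[D,H,G,C] q_used=0 → run D
t=16: queue=[D,H,G,C] q_used=1 → run D
t=17: queue=[H,G,C,D] q_used=0 → run H
t=18: queue=[G,C,D] q_used=0 → run G
t=19: queue=[G,C,D] q_used=1 → run G
t=20: queue=[C,D,G] q_used=0 → run C
t=21: queue=[D,G] q_used=0 → run D
t=22: queue=[D,G] q_used=1 → run D
t=23: queue=[G,D] q_used=0 → run G
t=24: queue=[D] q_used=0 → run D
t=25: queue=[D] q_used=1 → run D
t=26: (idle)
t=27: (idle)
t=28: (idle)
t=29: (idle)
t=30: (idle)
t=31: (idle)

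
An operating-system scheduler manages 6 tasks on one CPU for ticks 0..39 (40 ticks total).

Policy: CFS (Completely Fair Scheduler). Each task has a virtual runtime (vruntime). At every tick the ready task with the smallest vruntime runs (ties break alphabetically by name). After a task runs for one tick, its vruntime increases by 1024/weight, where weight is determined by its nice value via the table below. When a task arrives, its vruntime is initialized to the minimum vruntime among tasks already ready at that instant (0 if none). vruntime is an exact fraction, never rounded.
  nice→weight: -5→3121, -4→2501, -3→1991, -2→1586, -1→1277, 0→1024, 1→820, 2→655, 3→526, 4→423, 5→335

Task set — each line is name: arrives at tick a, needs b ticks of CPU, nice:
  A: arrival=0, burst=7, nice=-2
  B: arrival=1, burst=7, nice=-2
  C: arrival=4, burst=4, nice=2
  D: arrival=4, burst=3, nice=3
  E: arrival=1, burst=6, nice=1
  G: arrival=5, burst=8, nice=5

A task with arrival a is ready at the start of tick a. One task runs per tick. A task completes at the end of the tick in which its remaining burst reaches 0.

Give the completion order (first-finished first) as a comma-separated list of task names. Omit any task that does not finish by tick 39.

t=0: vr[A=0] → run A
t=1: vr[A=512/793 B=512/793 E=512/793] → run A
t=2: vr[A=1024/793 B=512/793 E=512/793] → run B
t=3: vr[A=1024/793 B=1024/793 E=512/793] → run E
t=4: vr[A=1024/793 B=1024/793 C=1024/793 D=1024/793 E=307968/162565] → run A
t=5: vr[A=1536/793 B=1024/793 C=1024/793 D=1024/793 E=307968/162565 G=1024/793] → run B
t=6: vr[A=1536/793 B=1536/793 C=1024/793 D=1024/793 E=307968/162565 G=1024/793] → run C
t=7: vr[A=1536/793 B=1536/793 C=1482752/519415 D=1024/793 E=307968/162565 G=1024/793] → run D
t=8: vr[A=1536/793 B=1536/793 C=1482752/519415 D=675328/208559 E=307968/162565 G=1024/793] → run G
t=9: vr[A=1536/793 B=1536/793 C=1482752/519415 D=675328/208559 E=307968/162565 G=1155072/265655] → run E
t=10: vr[A=1536/793 B=1536/793 C=1482752/519415 D=675328/208559 E=510976/162565 G=1155072/265655] → run A
t=11: vr[A=2048/793 B=1536/793 C=1482752/519415 D=675328/208559 E=510976/162565 G=1155072/265655] → run B
t=12: vr[A=2048/793 B=2048/793 C=1482752/519415 D=675328/208559 E=510976/162565 G=1155072/265655] → run A
t=13: vr[A=2560/793 B=2048/793 C=1482752/519415 D=675328/208559 E=510976/162565 G=1155072/265655] → run B
t=14: vr[A=2560/793 B=2560/793 C=1482752/519415 D=675328/208559 E=510976/162565 G=1155072/265655] → run C
t=15: vr[A=2560/793 B=2560/793 C=2294784/519415 D=675328/208559 E=510976/162565 G=1155072/265655] → run E
t=16: vr[A=2560/793 B=2560/793 C=2294784/519415 D=675328/208559 E=713984/162565 G=1155072/265655] → run A
t=17: vr[A=3072/793 B=2560/793 C=2294784/519415 D=675328/208559 E=713984/162565 G=1155072/265655] → run B
t=18: vr[A=3072/793 B=3072/793 C=2294784/519415 D=675328/208559 E=713984/162565 G=1155072/265655] → run D
t=19: vr[A=3072/793 B=3072/793 C=2294784/519415 D=1081344/208559 E=713984/162565 G=1155072/265655] → run A
t=20: vr[B=3072/793 C=2294784/519415 D=1081344/208559 E=713984/162565 G=1155072/265655] → run B
t=21: vr[B=3584/793 C=2294784/519415 D=1081344/208559 E=713984/162565 G=1155072/265655] → run G
t=22: vr[B=3584/793 C=2294784/519415 D=1081344/208559 E=713984/162565 G=1967104/265655] → run E
t=23: vr[B=3584/793 C=2294784/519415 D=1081344/208559 E=916992/162565 G=1967104/265655] → run C
t=24: vr[B=3584/793 C=3106816/519415 D=1081344/208559 E=916992/162565 G=1967104/265655] → run B
t=25: vr[C=3106816/519415 D=1081344/208559 E=916992/162565 G=1967104/265655] → run D
t=26: vr[C=3106816/519415 E=916992/162565 G=1967104/265655] → run E
t=27: vr[C=3106816/519415 E=224000/32513 G=1967104/265655] → run C
t=28: vr[E=224000/32513 G=1967104/265655] → run E
t=29: vr[G=1967104/265655] → run G
t=30: vr[G=2779136/265655] → run G
t=31: vr[G=3591168/265655] → run G
t=32: vr[G=880640/53131] → run G
t=33: vr[G=5215232/265655] → run G
t=34: vr[G=6027264/265655] → run G
t=35: (idle)
t=36: (idle)
t=37: (idle)
t=38: (idle)
t=39: (idle)

completion order = A, B, D, C, E, G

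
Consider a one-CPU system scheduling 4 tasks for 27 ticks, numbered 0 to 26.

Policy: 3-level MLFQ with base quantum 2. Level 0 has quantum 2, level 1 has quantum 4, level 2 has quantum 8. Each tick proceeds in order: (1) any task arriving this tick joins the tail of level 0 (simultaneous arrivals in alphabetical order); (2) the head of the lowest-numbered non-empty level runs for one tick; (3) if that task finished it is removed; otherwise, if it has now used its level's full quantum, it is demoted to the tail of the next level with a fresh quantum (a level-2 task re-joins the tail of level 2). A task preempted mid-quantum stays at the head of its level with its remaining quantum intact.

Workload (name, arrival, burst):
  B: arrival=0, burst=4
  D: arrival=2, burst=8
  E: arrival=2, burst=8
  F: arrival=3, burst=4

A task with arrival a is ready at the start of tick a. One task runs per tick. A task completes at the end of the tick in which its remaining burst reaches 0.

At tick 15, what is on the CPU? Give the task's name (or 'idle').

t=0: L0/L1/L2 = B/-/- → run B
t=1: L0/L1/L2 = B/-/- → run B
t=2: L0/L1/L2 = DE/B/- → run D
t=3: L0/L1/L2 = DEF/B/- → run D
t=4: L0/L1/L2 = EF/BD/- → run E
t=5: L0/L1/L2 = EF/BD/- → run E
t=6: L0/L1/L2 = F/BDE/- → run F
t=7: L0/L1/L2 = F/BDE/- → run F
t=8: L0/L1/L2 = -/BDEF/- → run B
t=9: L0/L1/L2 = -/BDEF/- → run B
t=10: L0/L1/L2 = -/DEF/- → run D
t=11: L0/L1/L2 = -/DEF/- → run D
t=12: L0/L1/L2 = -/DEF/- → run D
t=13: L0/L1/L2 = -/DEF/- → run D
t=14: L0/L1/L2 = -/EF/D → run E
t=15: L0/L1/L2 = -/EF/D → run E
t=16: L0/L1/L2 = -/EF/D → run E
t=17: L0/L1/L2 = -/EF/D → run E
t=18: L0/L1/L2 = -/F/DE → run F
t=19: L0/L1/L2 = -/F/DE → run F
t=20: L0/L1/L2 = -/-/DE → run D
t=21: L0/L1/L2 = -/-/DE → run D
t=22: L0/L1/L2 = -/-/E → run E
t=23: L0/L1/L2 = -/-/E → run E
t=24: (idle)
t=25: (idle)
t=26: (idle)

running at tick 15 = E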